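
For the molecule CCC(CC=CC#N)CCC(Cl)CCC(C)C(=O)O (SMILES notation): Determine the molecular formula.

C15H24ClNO2

Walk through each heavy atom and fill implicit hydrogens from standard valence (C 4, N 3, O 2, S 2, halogen 1):
  atom 1: C, bond orders sum to 1 (valence 4) → 3 H
  atom 2: C, bond orders sum to 2 (valence 4) → 2 H
  atom 3: C, bond orders sum to 3 (valence 4) → 1 H
  atom 4: C, bond orders sum to 2 (valence 4) → 2 H
  atom 5: C, bond orders sum to 3 (valence 4) → 1 H
  atom 6: C, bond orders sum to 3 (valence 4) → 1 H
  atom 7: C, bond orders sum to 4 (valence 4) → 0 H
  atom 8: N, bond orders sum to 3 (valence 3) → 0 H
  atom 9: C, bond orders sum to 2 (valence 4) → 2 H
  atom 10: C, bond orders sum to 2 (valence 4) → 2 H
  atom 11: C, bond orders sum to 3 (valence 4) → 1 H
  atom 12: Cl (halogen, monovalent) → 0 H
  atom 13: C, bond orders sum to 2 (valence 4) → 2 H
  atom 14: C, bond orders sum to 2 (valence 4) → 2 H
  atom 15: C, bond orders sum to 3 (valence 4) → 1 H
  atom 16: C, bond orders sum to 1 (valence 4) → 3 H
  atom 17: C, bond orders sum to 4 (valence 4) → 0 H
  atom 18: O, bond orders sum to 2 (valence 2) → 0 H
  atom 19: O, bond orders sum to 1 (valence 2) → 1 H
Totals → C:15, H:24, Cl:1, N:1, O:2.
In Hill order: C15H24ClNO2.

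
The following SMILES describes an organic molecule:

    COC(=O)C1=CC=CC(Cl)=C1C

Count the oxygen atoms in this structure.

2

Scan the SMILES for O atoms (remember two-letter symbols like Cl and Br are single atoms).
Oxygen count: 2.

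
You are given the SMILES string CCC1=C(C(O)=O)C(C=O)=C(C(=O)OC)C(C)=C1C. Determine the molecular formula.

C14H16O5

Walk through each heavy atom and fill implicit hydrogens from standard valence (C 4, N 3, O 2, S 2, halogen 1):
  atom 1: C, bond orders sum to 1 (valence 4) → 3 H
  atom 2: C, bond orders sum to 2 (valence 4) → 2 H
  atom 3: C, bond orders sum to 4 (valence 4) → 0 H
  atom 4: C, bond orders sum to 4 (valence 4) → 0 H
  atom 5: C, bond orders sum to 4 (valence 4) → 0 H
  atom 6: O, bond orders sum to 1 (valence 2) → 1 H
  atom 7: O, bond orders sum to 2 (valence 2) → 0 H
  atom 8: C, bond orders sum to 4 (valence 4) → 0 H
  atom 9: C, bond orders sum to 3 (valence 4) → 1 H
  atom 10: O, bond orders sum to 2 (valence 2) → 0 H
  atom 11: C, bond orders sum to 4 (valence 4) → 0 H
  atom 12: C, bond orders sum to 4 (valence 4) → 0 H
  atom 13: O, bond orders sum to 2 (valence 2) → 0 H
  atom 14: O, bond orders sum to 2 (valence 2) → 0 H
  atom 15: C, bond orders sum to 1 (valence 4) → 3 H
  atom 16: C, bond orders sum to 4 (valence 4) → 0 H
  atom 17: C, bond orders sum to 1 (valence 4) → 3 H
  atom 18: C, bond orders sum to 4 (valence 4) → 0 H
  atom 19: C, bond orders sum to 1 (valence 4) → 3 H
Totals → C:14, H:16, O:5.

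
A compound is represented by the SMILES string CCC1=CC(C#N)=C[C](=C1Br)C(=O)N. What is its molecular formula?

Walk through each heavy atom and fill implicit hydrogens from standard valence (C 4, N 3, O 2, S 2, halogen 1):
  atom 1: C, bond orders sum to 1 (valence 4) → 3 H
  atom 2: C, bond orders sum to 2 (valence 4) → 2 H
  atom 3: C, bond orders sum to 4 (valence 4) → 0 H
  atom 4: C, bond orders sum to 3 (valence 4) → 1 H
  atom 5: C, bond orders sum to 4 (valence 4) → 0 H
  atom 6: C, bond orders sum to 4 (valence 4) → 0 H
  atom 7: N, bond orders sum to 3 (valence 3) → 0 H
  atom 8: C, bond orders sum to 3 (valence 4) → 1 H
  atom 9: C with explicit H count 0
  atom 10: C, bond orders sum to 4 (valence 4) → 0 H
  atom 11: Br (halogen, monovalent) → 0 H
  atom 12: C, bond orders sum to 4 (valence 4) → 0 H
  atom 13: O, bond orders sum to 2 (valence 2) → 0 H
  atom 14: N, bond orders sum to 1 (valence 3) → 2 H
Totals → C:10, H:9, Br:1, N:2, O:1.
In Hill order: C10H9BrN2O.

C10H9BrN2O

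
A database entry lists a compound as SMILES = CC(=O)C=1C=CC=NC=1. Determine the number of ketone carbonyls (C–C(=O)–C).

1

The ketone motif appears at heavy-atom position 2 in the SMILES.
Ketone count: 1.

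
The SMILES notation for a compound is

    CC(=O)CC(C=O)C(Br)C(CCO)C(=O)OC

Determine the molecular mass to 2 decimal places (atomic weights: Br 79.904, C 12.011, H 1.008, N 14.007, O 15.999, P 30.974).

309.16 g/mol

First, the molecular formula is C11H17BrO5 (counting implicit H from valence).
  Br: 1 × 79.904 = 79.904
  C: 11 × 12.011 = 132.121
  H: 17 × 1.008 = 17.136
  O: 5 × 15.999 = 79.995
Sum: 1×79.904 + 11×12.011 + 17×1.008 + 5×15.999 = 309.156 → 309.16 g/mol.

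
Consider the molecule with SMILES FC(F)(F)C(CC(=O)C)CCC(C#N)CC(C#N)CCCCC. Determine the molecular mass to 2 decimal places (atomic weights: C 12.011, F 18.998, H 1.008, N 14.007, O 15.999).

First, the molecular formula is C17H25F3N2O (counting implicit H from valence).
  C: 17 × 12.011 = 204.187
  F: 3 × 18.998 = 56.994
  H: 25 × 1.008 = 25.200
  N: 2 × 14.007 = 28.014
  O: 1 × 15.999 = 15.999
Sum: 17×12.011 + 3×18.998 + 25×1.008 + 2×14.007 + 1×15.999 = 330.394 → 330.39 g/mol.

330.39 g/mol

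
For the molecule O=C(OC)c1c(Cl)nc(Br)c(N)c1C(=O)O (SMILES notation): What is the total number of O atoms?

Scan the SMILES for O atoms (remember two-letter symbols like Cl and Br are single atoms).
Oxygen count: 4.

4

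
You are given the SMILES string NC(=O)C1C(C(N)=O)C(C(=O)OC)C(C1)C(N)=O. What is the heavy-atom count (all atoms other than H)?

Every atom symbol written in the SMILES (organic subset) is one heavy atom; implicit H are not written.
Heavy atoms by element → C:10, N:3, O:5.
Total: 18.

18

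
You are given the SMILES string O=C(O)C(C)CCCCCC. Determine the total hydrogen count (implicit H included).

Walk through each heavy atom and fill implicit hydrogens from standard valence (C 4, N 3, O 2, S 2, halogen 1):
  atom 1: O, bond orders sum to 2 (valence 2) → 0 H
  atom 2: C, bond orders sum to 4 (valence 4) → 0 H
  atom 3: O, bond orders sum to 1 (valence 2) → 1 H
  atom 4: C, bond orders sum to 3 (valence 4) → 1 H
  atom 5: C, bond orders sum to 1 (valence 4) → 3 H
  atom 6: C, bond orders sum to 2 (valence 4) → 2 H
  atom 7: C, bond orders sum to 2 (valence 4) → 2 H
  atom 8: C, bond orders sum to 2 (valence 4) → 2 H
  atom 9: C, bond orders sum to 2 (valence 4) → 2 H
  atom 10: C, bond orders sum to 2 (valence 4) → 2 H
  atom 11: C, bond orders sum to 1 (valence 4) → 3 H
Total hydrogens: 18.

18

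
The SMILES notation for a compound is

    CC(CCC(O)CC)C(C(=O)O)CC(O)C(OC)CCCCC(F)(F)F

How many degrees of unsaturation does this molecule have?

Degree of unsaturation = (number of rings) + (number of π bonds).
Ring closures in the SMILES: 0.
π bonds: 1 double bond (each 1 DoU) → 1 DoU from unsaturation.
Total DoU = 0 + 1 = 1.

1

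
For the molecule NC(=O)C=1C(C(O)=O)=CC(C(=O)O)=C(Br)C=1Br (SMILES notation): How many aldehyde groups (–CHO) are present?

Scan the SMILES for the aldehyde motif — none present.
Groups that are present: 1 amide, 2 carboxylic acid.

0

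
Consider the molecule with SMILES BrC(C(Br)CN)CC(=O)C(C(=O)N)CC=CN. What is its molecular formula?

C10H17Br2N3O2

Walk through each heavy atom and fill implicit hydrogens from standard valence (C 4, N 3, O 2, S 2, halogen 1):
  atom 1: Br (halogen, monovalent) → 0 H
  atom 2: C, bond orders sum to 3 (valence 4) → 1 H
  atom 3: C, bond orders sum to 3 (valence 4) → 1 H
  atom 4: Br (halogen, monovalent) → 0 H
  atom 5: C, bond orders sum to 2 (valence 4) → 2 H
  atom 6: N, bond orders sum to 1 (valence 3) → 2 H
  atom 7: C, bond orders sum to 2 (valence 4) → 2 H
  atom 8: C, bond orders sum to 4 (valence 4) → 0 H
  atom 9: O, bond orders sum to 2 (valence 2) → 0 H
  atom 10: C, bond orders sum to 3 (valence 4) → 1 H
  atom 11: C, bond orders sum to 4 (valence 4) → 0 H
  atom 12: O, bond orders sum to 2 (valence 2) → 0 H
  atom 13: N, bond orders sum to 1 (valence 3) → 2 H
  atom 14: C, bond orders sum to 2 (valence 4) → 2 H
  atom 15: C, bond orders sum to 3 (valence 4) → 1 H
  atom 16: C, bond orders sum to 3 (valence 4) → 1 H
  atom 17: N, bond orders sum to 1 (valence 3) → 2 H
Totals → C:10, H:17, Br:2, N:3, O:2.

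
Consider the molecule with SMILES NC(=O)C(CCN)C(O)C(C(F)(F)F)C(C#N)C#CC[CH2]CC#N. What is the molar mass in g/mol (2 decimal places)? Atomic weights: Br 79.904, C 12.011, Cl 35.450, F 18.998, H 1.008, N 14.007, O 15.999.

344.34 g/mol

First, the molecular formula is C15H19F3N4O2 (counting implicit H from valence).
  C: 15 × 12.011 = 180.165
  F: 3 × 18.998 = 56.994
  H: 19 × 1.008 = 19.152
  N: 4 × 14.007 = 56.028
  O: 2 × 15.999 = 31.998
Sum: 15×12.011 + 3×18.998 + 19×1.008 + 4×14.007 + 2×15.999 = 344.337 → 344.34 g/mol.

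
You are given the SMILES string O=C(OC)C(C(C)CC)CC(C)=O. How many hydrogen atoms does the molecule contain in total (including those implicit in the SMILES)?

18

Walk through each heavy atom and fill implicit hydrogens from standard valence (C 4, N 3, O 2, S 2, halogen 1):
  atom 1: O, bond orders sum to 2 (valence 2) → 0 H
  atom 2: C, bond orders sum to 4 (valence 4) → 0 H
  atom 3: O, bond orders sum to 2 (valence 2) → 0 H
  atom 4: C, bond orders sum to 1 (valence 4) → 3 H
  atom 5: C, bond orders sum to 3 (valence 4) → 1 H
  atom 6: C, bond orders sum to 3 (valence 4) → 1 H
  atom 7: C, bond orders sum to 1 (valence 4) → 3 H
  atom 8: C, bond orders sum to 2 (valence 4) → 2 H
  atom 9: C, bond orders sum to 1 (valence 4) → 3 H
  atom 10: C, bond orders sum to 2 (valence 4) → 2 H
  atom 11: C, bond orders sum to 4 (valence 4) → 0 H
  atom 12: C, bond orders sum to 1 (valence 4) → 3 H
  atom 13: O, bond orders sum to 2 (valence 2) → 0 H
Total hydrogens: 18.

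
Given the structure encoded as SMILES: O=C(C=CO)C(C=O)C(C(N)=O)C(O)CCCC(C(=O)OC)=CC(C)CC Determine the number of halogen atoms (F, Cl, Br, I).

Scan the SMILES for the halogen motif — none present.
Groups that are present: 1 aldehyde, 2 alkene, 1 amide, 1 ester, 2 hydroxyl, 1 ketone.

0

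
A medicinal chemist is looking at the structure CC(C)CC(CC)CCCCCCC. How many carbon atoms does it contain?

Count every carbon token in the SMILES (each C, including those in ring-closure positions and inside branches).
Carbon count: 14.

14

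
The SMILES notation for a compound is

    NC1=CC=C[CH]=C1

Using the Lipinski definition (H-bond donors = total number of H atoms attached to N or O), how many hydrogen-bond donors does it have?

Donors: find every N or O and count the H atoms it carries.
  atom 1 (N): bond orders sum to 1 → 2 H
Lipinski HBD = 2.

2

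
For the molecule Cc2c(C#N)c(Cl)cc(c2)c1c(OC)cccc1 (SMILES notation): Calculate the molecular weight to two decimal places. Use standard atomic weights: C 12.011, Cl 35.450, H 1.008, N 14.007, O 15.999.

First, the molecular formula is C15H12ClNO (counting implicit H from valence).
  C: 15 × 12.011 = 180.165
  Cl: 1 × 35.450 = 35.450
  H: 12 × 1.008 = 12.096
  N: 1 × 14.007 = 14.007
  O: 1 × 15.999 = 15.999
Sum: 15×12.011 + 1×35.450 + 12×1.008 + 1×14.007 + 1×15.999 = 257.717 → 257.72 g/mol.

257.72 g/mol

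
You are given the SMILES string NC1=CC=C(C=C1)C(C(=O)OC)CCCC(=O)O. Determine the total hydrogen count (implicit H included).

Walk through each heavy atom and fill implicit hydrogens from standard valence (C 4, N 3, O 2, S 2, halogen 1):
  atom 1: N, bond orders sum to 1 (valence 3) → 2 H
  atom 2: C, bond orders sum to 4 (valence 4) → 0 H
  atom 3: C, bond orders sum to 3 (valence 4) → 1 H
  atom 4: C, bond orders sum to 3 (valence 4) → 1 H
  atom 5: C, bond orders sum to 4 (valence 4) → 0 H
  atom 6: C, bond orders sum to 3 (valence 4) → 1 H
  atom 7: C, bond orders sum to 3 (valence 4) → 1 H
  atom 8: C, bond orders sum to 3 (valence 4) → 1 H
  atom 9: C, bond orders sum to 4 (valence 4) → 0 H
  atom 10: O, bond orders sum to 2 (valence 2) → 0 H
  atom 11: O, bond orders sum to 2 (valence 2) → 0 H
  atom 12: C, bond orders sum to 1 (valence 4) → 3 H
  atom 13: C, bond orders sum to 2 (valence 4) → 2 H
  atom 14: C, bond orders sum to 2 (valence 4) → 2 H
  atom 15: C, bond orders sum to 2 (valence 4) → 2 H
  atom 16: C, bond orders sum to 4 (valence 4) → 0 H
  atom 17: O, bond orders sum to 2 (valence 2) → 0 H
  atom 18: O, bond orders sum to 1 (valence 2) → 1 H
Total hydrogens: 17.

17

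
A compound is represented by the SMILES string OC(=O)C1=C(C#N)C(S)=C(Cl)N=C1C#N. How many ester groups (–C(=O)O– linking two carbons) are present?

0

Scan the SMILES for the ester motif — none present.
Groups that are present: 1 carboxylic acid, 2 nitrile, 1 thiol.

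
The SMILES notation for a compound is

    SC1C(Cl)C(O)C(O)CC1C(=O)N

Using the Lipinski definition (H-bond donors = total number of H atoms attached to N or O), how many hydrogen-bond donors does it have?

4

Donors: find every N or O and count the H atoms it carries.
  atom 6 (O): bond orders sum to 1 → 1 H
  atom 8 (O): bond orders sum to 1 → 1 H
  atom 12 (O): bond orders sum to 2 → 0 H
  atom 13 (N): bond orders sum to 1 → 2 H
Lipinski HBD = 4.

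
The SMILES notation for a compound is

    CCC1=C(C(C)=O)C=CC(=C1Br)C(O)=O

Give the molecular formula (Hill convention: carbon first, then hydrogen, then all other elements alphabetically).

Walk through each heavy atom and fill implicit hydrogens from standard valence (C 4, N 3, O 2, S 2, halogen 1):
  atom 1: C, bond orders sum to 1 (valence 4) → 3 H
  atom 2: C, bond orders sum to 2 (valence 4) → 2 H
  atom 3: C, bond orders sum to 4 (valence 4) → 0 H
  atom 4: C, bond orders sum to 4 (valence 4) → 0 H
  atom 5: C, bond orders sum to 4 (valence 4) → 0 H
  atom 6: C, bond orders sum to 1 (valence 4) → 3 H
  atom 7: O, bond orders sum to 2 (valence 2) → 0 H
  atom 8: C, bond orders sum to 3 (valence 4) → 1 H
  atom 9: C, bond orders sum to 3 (valence 4) → 1 H
  atom 10: C, bond orders sum to 4 (valence 4) → 0 H
  atom 11: C, bond orders sum to 4 (valence 4) → 0 H
  atom 12: Br (halogen, monovalent) → 0 H
  atom 13: C, bond orders sum to 4 (valence 4) → 0 H
  atom 14: O, bond orders sum to 1 (valence 2) → 1 H
  atom 15: O, bond orders sum to 2 (valence 2) → 0 H
Totals → C:11, H:11, Br:1, O:3.
In Hill order: C11H11BrO3.

C11H11BrO3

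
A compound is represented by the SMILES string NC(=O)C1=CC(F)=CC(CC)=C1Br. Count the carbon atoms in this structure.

Count every carbon token in the SMILES (each C, including those in ring-closure positions and inside branches).
Carbon count: 9.

9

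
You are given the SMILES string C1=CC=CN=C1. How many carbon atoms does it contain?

5

Count every carbon token in the SMILES (each C, including those in ring-closure positions and inside branches).
Carbon count: 5.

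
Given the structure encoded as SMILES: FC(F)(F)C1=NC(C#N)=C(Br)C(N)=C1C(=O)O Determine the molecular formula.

C8H3BrF3N3O2

Walk through each heavy atom and fill implicit hydrogens from standard valence (C 4, N 3, O 2, S 2, halogen 1):
  atom 1: F (halogen, monovalent) → 0 H
  atom 2: C, bond orders sum to 4 (valence 4) → 0 H
  atom 3: F (halogen, monovalent) → 0 H
  atom 4: F (halogen, monovalent) → 0 H
  atom 5: C, bond orders sum to 4 (valence 4) → 0 H
  atom 6: N, bond orders sum to 3 (valence 3) → 0 H
  atom 7: C, bond orders sum to 4 (valence 4) → 0 H
  atom 8: C, bond orders sum to 4 (valence 4) → 0 H
  atom 9: N, bond orders sum to 3 (valence 3) → 0 H
  atom 10: C, bond orders sum to 4 (valence 4) → 0 H
  atom 11: Br (halogen, monovalent) → 0 H
  atom 12: C, bond orders sum to 4 (valence 4) → 0 H
  atom 13: N, bond orders sum to 1 (valence 3) → 2 H
  atom 14: C, bond orders sum to 4 (valence 4) → 0 H
  atom 15: C, bond orders sum to 4 (valence 4) → 0 H
  atom 16: O, bond orders sum to 2 (valence 2) → 0 H
  atom 17: O, bond orders sum to 1 (valence 2) → 1 H
Totals → C:8, H:3, Br:1, F:3, N:3, O:2.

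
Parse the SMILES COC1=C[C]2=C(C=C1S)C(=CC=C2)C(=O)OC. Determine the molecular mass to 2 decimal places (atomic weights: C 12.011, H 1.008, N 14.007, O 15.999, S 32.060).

248.30 g/mol

First, the molecular formula is C13H12O3S (counting implicit H from valence).
  C: 13 × 12.011 = 156.143
  H: 12 × 1.008 = 12.096
  O: 3 × 15.999 = 47.997
  S: 1 × 32.060 = 32.060
Sum: 13×12.011 + 12×1.008 + 3×15.999 + 1×32.060 = 248.296 → 248.30 g/mol.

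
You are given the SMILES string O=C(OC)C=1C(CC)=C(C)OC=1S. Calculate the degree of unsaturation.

4

Molecular formula: C9H12O3S.
DoU = (2C + 2 + N − H − X) / 2, where X is the halogen count and O/S are ignored.
    = (2·9 + 2 + 0 − 12 − 0) / 2 = 8 / 2 = 4.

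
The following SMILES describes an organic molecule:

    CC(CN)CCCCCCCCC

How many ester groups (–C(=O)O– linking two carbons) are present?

Scan the SMILES for the ester motif — none present.
Groups that are present: 1 primary amine.

0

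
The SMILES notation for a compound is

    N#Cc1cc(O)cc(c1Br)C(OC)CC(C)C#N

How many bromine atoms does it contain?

Scan the SMILES for Br atoms (remember two-letter symbols like Cl and Br are single atoms).
Bromine count: 1.

1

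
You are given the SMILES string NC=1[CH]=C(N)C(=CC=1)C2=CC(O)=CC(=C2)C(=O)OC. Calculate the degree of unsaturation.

Degree of unsaturation = (number of rings) + (number of π bonds).
Ring closures in the SMILES: 2.
π bonds: 7 double bonds (each 1 DoU) → 7 DoU from unsaturation.
Total DoU = 2 + 7 = 9.

9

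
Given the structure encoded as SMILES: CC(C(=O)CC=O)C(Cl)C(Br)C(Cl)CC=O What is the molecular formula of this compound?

C10H13BrCl2O3

Walk through each heavy atom and fill implicit hydrogens from standard valence (C 4, N 3, O 2, S 2, halogen 1):
  atom 1: C, bond orders sum to 1 (valence 4) → 3 H
  atom 2: C, bond orders sum to 3 (valence 4) → 1 H
  atom 3: C, bond orders sum to 4 (valence 4) → 0 H
  atom 4: O, bond orders sum to 2 (valence 2) → 0 H
  atom 5: C, bond orders sum to 2 (valence 4) → 2 H
  atom 6: C, bond orders sum to 3 (valence 4) → 1 H
  atom 7: O, bond orders sum to 2 (valence 2) → 0 H
  atom 8: C, bond orders sum to 3 (valence 4) → 1 H
  atom 9: Cl (halogen, monovalent) → 0 H
  atom 10: C, bond orders sum to 3 (valence 4) → 1 H
  atom 11: Br (halogen, monovalent) → 0 H
  atom 12: C, bond orders sum to 3 (valence 4) → 1 H
  atom 13: Cl (halogen, monovalent) → 0 H
  atom 14: C, bond orders sum to 2 (valence 4) → 2 H
  atom 15: C, bond orders sum to 3 (valence 4) → 1 H
  atom 16: O, bond orders sum to 2 (valence 2) → 0 H
Totals → C:10, H:13, Br:1, Cl:2, O:3.
In Hill order: C10H13BrCl2O3.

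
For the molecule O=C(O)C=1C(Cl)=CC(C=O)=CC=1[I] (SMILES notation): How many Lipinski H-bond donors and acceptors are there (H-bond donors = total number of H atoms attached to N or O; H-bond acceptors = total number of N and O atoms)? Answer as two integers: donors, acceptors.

Donors: find every N or O and count the H atoms it carries.
  atom 1 (O): bond orders sum to 2 → 0 H
  atom 3 (O): bond orders sum to 1 → 1 H
  atom 10 (O): bond orders sum to 2 → 0 H
Lipinski HBD = 1.
Acceptors: N atoms = 0, O atoms = 3 → HBA = 3.

1, 3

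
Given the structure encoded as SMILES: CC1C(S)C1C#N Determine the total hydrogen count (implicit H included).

7

Walk through each heavy atom and fill implicit hydrogens from standard valence (C 4, N 3, O 2, S 2, halogen 1):
  atom 1: C, bond orders sum to 1 (valence 4) → 3 H
  atom 2: C, bond orders sum to 3 (valence 4) → 1 H
  atom 3: C, bond orders sum to 3 (valence 4) → 1 H
  atom 4: S, bond orders sum to 1 (valence 2) → 1 H
  atom 5: C, bond orders sum to 3 (valence 4) → 1 H
  atom 6: C, bond orders sum to 4 (valence 4) → 0 H
  atom 7: N, bond orders sum to 3 (valence 3) → 0 H
Total hydrogens: 7.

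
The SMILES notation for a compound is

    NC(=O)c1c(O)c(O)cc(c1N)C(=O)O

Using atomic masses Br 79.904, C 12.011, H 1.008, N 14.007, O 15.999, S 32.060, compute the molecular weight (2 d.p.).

212.16 g/mol

First, the molecular formula is C8H8N2O5 (counting implicit H from valence).
  C: 8 × 12.011 = 96.088
  H: 8 × 1.008 = 8.064
  N: 2 × 14.007 = 28.014
  O: 5 × 15.999 = 79.995
Sum: 8×12.011 + 8×1.008 + 2×14.007 + 5×15.999 = 212.161 → 212.16 g/mol.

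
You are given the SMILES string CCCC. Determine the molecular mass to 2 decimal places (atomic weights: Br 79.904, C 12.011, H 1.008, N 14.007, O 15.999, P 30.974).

First, the molecular formula is C4H10 (counting implicit H from valence).
  C: 4 × 12.011 = 48.044
  H: 10 × 1.008 = 10.080
Sum: 4×12.011 + 10×1.008 = 58.124 → 58.12 g/mol.

58.12 g/mol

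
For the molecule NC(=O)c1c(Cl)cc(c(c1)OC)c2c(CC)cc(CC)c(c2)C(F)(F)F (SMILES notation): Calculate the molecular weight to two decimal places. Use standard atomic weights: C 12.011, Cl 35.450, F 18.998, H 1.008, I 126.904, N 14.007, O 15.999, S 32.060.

First, the molecular formula is C19H19ClF3NO2 (counting implicit H from valence).
  C: 19 × 12.011 = 228.209
  Cl: 1 × 35.450 = 35.450
  F: 3 × 18.998 = 56.994
  H: 19 × 1.008 = 19.152
  N: 1 × 14.007 = 14.007
  O: 2 × 15.999 = 31.998
Sum: 19×12.011 + 1×35.450 + 3×18.998 + 19×1.008 + 1×14.007 + 2×15.999 = 385.810 → 385.81 g/mol.

385.81 g/mol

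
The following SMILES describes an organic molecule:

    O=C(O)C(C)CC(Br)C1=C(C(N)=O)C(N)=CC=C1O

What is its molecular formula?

C12H15BrN2O4

Walk through each heavy atom and fill implicit hydrogens from standard valence (C 4, N 3, O 2, S 2, halogen 1):
  atom 1: O, bond orders sum to 2 (valence 2) → 0 H
  atom 2: C, bond orders sum to 4 (valence 4) → 0 H
  atom 3: O, bond orders sum to 1 (valence 2) → 1 H
  atom 4: C, bond orders sum to 3 (valence 4) → 1 H
  atom 5: C, bond orders sum to 1 (valence 4) → 3 H
  atom 6: C, bond orders sum to 2 (valence 4) → 2 H
  atom 7: C, bond orders sum to 3 (valence 4) → 1 H
  atom 8: Br (halogen, monovalent) → 0 H
  atom 9: C, bond orders sum to 4 (valence 4) → 0 H
  atom 10: C, bond orders sum to 4 (valence 4) → 0 H
  atom 11: C, bond orders sum to 4 (valence 4) → 0 H
  atom 12: N, bond orders sum to 1 (valence 3) → 2 H
  atom 13: O, bond orders sum to 2 (valence 2) → 0 H
  atom 14: C, bond orders sum to 4 (valence 4) → 0 H
  atom 15: N, bond orders sum to 1 (valence 3) → 2 H
  atom 16: C, bond orders sum to 3 (valence 4) → 1 H
  atom 17: C, bond orders sum to 3 (valence 4) → 1 H
  atom 18: C, bond orders sum to 4 (valence 4) → 0 H
  atom 19: O, bond orders sum to 1 (valence 2) → 1 H
Totals → C:12, H:15, Br:1, N:2, O:4.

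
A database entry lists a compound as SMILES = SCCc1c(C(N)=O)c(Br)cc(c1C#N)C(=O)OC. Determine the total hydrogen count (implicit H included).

Walk through each heavy atom and fill implicit hydrogens from standard valence (C 4, N 3, O 2, S 2, halogen 1); for lowercase aromatic atoms, an aromatic c carries 1 H when it has two neighbours and 0 H with three, and aromatic n carries 0 H:
  atom 1: S, bond orders sum to 1 (valence 2) → 1 H
  atom 2: C, bond orders sum to 2 (valence 4) → 2 H
  atom 3: C, bond orders sum to 2 (valence 4) → 2 H
  atom 4: aromatic c, 3 neighbours → 0 H
  atom 5: aromatic c, 3 neighbours → 0 H
  atom 6: C, bond orders sum to 4 (valence 4) → 0 H
  atom 7: N, bond orders sum to 1 (valence 3) → 2 H
  atom 8: O, bond orders sum to 2 (valence 2) → 0 H
  atom 9: aromatic c, 3 neighbours → 0 H
  atom 10: Br (halogen, monovalent) → 0 H
  atom 11: aromatic c, 2 neighbours → 1 H
  atom 12: aromatic c, 3 neighbours → 0 H
  atom 13: aromatic c, 3 neighbours → 0 H
  atom 14: C, bond orders sum to 4 (valence 4) → 0 H
  atom 15: N, bond orders sum to 3 (valence 3) → 0 H
  atom 16: C, bond orders sum to 4 (valence 4) → 0 H
  atom 17: O, bond orders sum to 2 (valence 2) → 0 H
  atom 18: O, bond orders sum to 2 (valence 2) → 0 H
  atom 19: C, bond orders sum to 1 (valence 4) → 3 H
Total hydrogens: 11.

11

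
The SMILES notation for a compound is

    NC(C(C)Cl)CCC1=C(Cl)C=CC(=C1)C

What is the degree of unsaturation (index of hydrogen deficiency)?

Degree of unsaturation = (number of rings) + (number of π bonds).
Ring closures in the SMILES: 1.
π bonds: 3 double bonds (each 1 DoU) → 3 DoU from unsaturation.
Total DoU = 1 + 3 = 4.

4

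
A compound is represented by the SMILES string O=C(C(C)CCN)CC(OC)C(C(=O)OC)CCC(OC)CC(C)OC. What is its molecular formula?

C19H37NO6

Walk through each heavy atom and fill implicit hydrogens from standard valence (C 4, N 3, O 2, S 2, halogen 1):
  atom 1: O, bond orders sum to 2 (valence 2) → 0 H
  atom 2: C, bond orders sum to 4 (valence 4) → 0 H
  atom 3: C, bond orders sum to 3 (valence 4) → 1 H
  atom 4: C, bond orders sum to 1 (valence 4) → 3 H
  atom 5: C, bond orders sum to 2 (valence 4) → 2 H
  atom 6: C, bond orders sum to 2 (valence 4) → 2 H
  atom 7: N, bond orders sum to 1 (valence 3) → 2 H
  atom 8: C, bond orders sum to 2 (valence 4) → 2 H
  atom 9: C, bond orders sum to 3 (valence 4) → 1 H
  atom 10: O, bond orders sum to 2 (valence 2) → 0 H
  atom 11: C, bond orders sum to 1 (valence 4) → 3 H
  atom 12: C, bond orders sum to 3 (valence 4) → 1 H
  atom 13: C, bond orders sum to 4 (valence 4) → 0 H
  atom 14: O, bond orders sum to 2 (valence 2) → 0 H
  atom 15: O, bond orders sum to 2 (valence 2) → 0 H
  atom 16: C, bond orders sum to 1 (valence 4) → 3 H
  atom 17: C, bond orders sum to 2 (valence 4) → 2 H
  atom 18: C, bond orders sum to 2 (valence 4) → 2 H
  atom 19: C, bond orders sum to 3 (valence 4) → 1 H
  atom 20: O, bond orders sum to 2 (valence 2) → 0 H
  atom 21: C, bond orders sum to 1 (valence 4) → 3 H
  atom 22: C, bond orders sum to 2 (valence 4) → 2 H
  atom 23: C, bond orders sum to 3 (valence 4) → 1 H
  atom 24: C, bond orders sum to 1 (valence 4) → 3 H
  atom 25: O, bond orders sum to 2 (valence 2) → 0 H
  atom 26: C, bond orders sum to 1 (valence 4) → 3 H
Totals → C:19, H:37, N:1, O:6.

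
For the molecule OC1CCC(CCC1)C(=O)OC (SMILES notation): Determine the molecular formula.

C9H16O3

Walk through each heavy atom and fill implicit hydrogens from standard valence (C 4, N 3, O 2, S 2, halogen 1):
  atom 1: O, bond orders sum to 1 (valence 2) → 1 H
  atom 2: C, bond orders sum to 3 (valence 4) → 1 H
  atom 3: C, bond orders sum to 2 (valence 4) → 2 H
  atom 4: C, bond orders sum to 2 (valence 4) → 2 H
  atom 5: C, bond orders sum to 3 (valence 4) → 1 H
  atom 6: C, bond orders sum to 2 (valence 4) → 2 H
  atom 7: C, bond orders sum to 2 (valence 4) → 2 H
  atom 8: C, bond orders sum to 2 (valence 4) → 2 H
  atom 9: C, bond orders sum to 4 (valence 4) → 0 H
  atom 10: O, bond orders sum to 2 (valence 2) → 0 H
  atom 11: O, bond orders sum to 2 (valence 2) → 0 H
  atom 12: C, bond orders sum to 1 (valence 4) → 3 H
Totals → C:9, H:16, O:3.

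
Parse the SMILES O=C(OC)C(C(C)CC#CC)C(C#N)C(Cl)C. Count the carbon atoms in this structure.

Count every carbon token in the SMILES (each C, including those in ring-closure positions and inside branches).
Carbon count: 13.

13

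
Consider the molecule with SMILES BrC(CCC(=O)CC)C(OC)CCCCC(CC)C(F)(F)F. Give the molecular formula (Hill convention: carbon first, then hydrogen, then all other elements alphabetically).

Walk through each heavy atom and fill implicit hydrogens from standard valence (C 4, N 3, O 2, S 2, halogen 1):
  atom 1: Br (halogen, monovalent) → 0 H
  atom 2: C, bond orders sum to 3 (valence 4) → 1 H
  atom 3: C, bond orders sum to 2 (valence 4) → 2 H
  atom 4: C, bond orders sum to 2 (valence 4) → 2 H
  atom 5: C, bond orders sum to 4 (valence 4) → 0 H
  atom 6: O, bond orders sum to 2 (valence 2) → 0 H
  atom 7: C, bond orders sum to 2 (valence 4) → 2 H
  atom 8: C, bond orders sum to 1 (valence 4) → 3 H
  atom 9: C, bond orders sum to 3 (valence 4) → 1 H
  atom 10: O, bond orders sum to 2 (valence 2) → 0 H
  atom 11: C, bond orders sum to 1 (valence 4) → 3 H
  atom 12: C, bond orders sum to 2 (valence 4) → 2 H
  atom 13: C, bond orders sum to 2 (valence 4) → 2 H
  atom 14: C, bond orders sum to 2 (valence 4) → 2 H
  atom 15: C, bond orders sum to 2 (valence 4) → 2 H
  atom 16: C, bond orders sum to 3 (valence 4) → 1 H
  atom 17: C, bond orders sum to 2 (valence 4) → 2 H
  atom 18: C, bond orders sum to 1 (valence 4) → 3 H
  atom 19: C, bond orders sum to 4 (valence 4) → 0 H
  atom 20: F (halogen, monovalent) → 0 H
  atom 21: F (halogen, monovalent) → 0 H
  atom 22: F (halogen, monovalent) → 0 H
Totals → C:16, H:28, Br:1, F:3, O:2.
In Hill order: C16H28BrF3O2.

C16H28BrF3O2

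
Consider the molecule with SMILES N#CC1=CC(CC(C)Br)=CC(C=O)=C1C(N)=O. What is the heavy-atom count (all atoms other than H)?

Every atom symbol written in the SMILES (organic subset) is one heavy atom; implicit H are not written.
Heavy atoms by element → Br:1, C:12, N:2, O:2.
Total: 17.

17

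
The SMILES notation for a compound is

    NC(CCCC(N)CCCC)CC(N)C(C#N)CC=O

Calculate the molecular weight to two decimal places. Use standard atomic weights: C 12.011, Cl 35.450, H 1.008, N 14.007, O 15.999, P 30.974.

282.43 g/mol

First, the molecular formula is C15H30N4O (counting implicit H from valence).
  C: 15 × 12.011 = 180.165
  H: 30 × 1.008 = 30.240
  N: 4 × 14.007 = 56.028
  O: 1 × 15.999 = 15.999
Sum: 15×12.011 + 30×1.008 + 4×14.007 + 1×15.999 = 282.432 → 282.43 g/mol.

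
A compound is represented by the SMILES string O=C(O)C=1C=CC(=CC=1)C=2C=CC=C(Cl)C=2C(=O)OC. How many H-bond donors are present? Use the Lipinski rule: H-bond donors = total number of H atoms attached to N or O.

1

Donors: find every N or O and count the H atoms it carries.
  atom 1 (O): bond orders sum to 2 → 0 H
  atom 3 (O): bond orders sum to 1 → 1 H
  atom 18 (O): bond orders sum to 2 → 0 H
  atom 19 (O): bond orders sum to 2 → 0 H
Lipinski HBD = 1.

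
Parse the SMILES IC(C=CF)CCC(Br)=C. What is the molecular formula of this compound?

C7H9BrFI

Walk through each heavy atom and fill implicit hydrogens from standard valence (C 4, N 3, O 2, S 2, halogen 1):
  atom 1: I (halogen, monovalent) → 0 H
  atom 2: C, bond orders sum to 3 (valence 4) → 1 H
  atom 3: C, bond orders sum to 3 (valence 4) → 1 H
  atom 4: C, bond orders sum to 3 (valence 4) → 1 H
  atom 5: F (halogen, monovalent) → 0 H
  atom 6: C, bond orders sum to 2 (valence 4) → 2 H
  atom 7: C, bond orders sum to 2 (valence 4) → 2 H
  atom 8: C, bond orders sum to 4 (valence 4) → 0 H
  atom 9: Br (halogen, monovalent) → 0 H
  atom 10: C, bond orders sum to 2 (valence 4) → 2 H
Totals → C:7, H:9, Br:1, F:1, I:1.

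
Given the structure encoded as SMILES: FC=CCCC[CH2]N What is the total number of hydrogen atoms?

Walk through each heavy atom and fill implicit hydrogens from standard valence (C 4, N 3, O 2, S 2, halogen 1):
  atom 1: F (halogen, monovalent) → 0 H
  atom 2: C, bond orders sum to 3 (valence 4) → 1 H
  atom 3: C, bond orders sum to 3 (valence 4) → 1 H
  atom 4: C, bond orders sum to 2 (valence 4) → 2 H
  atom 5: C, bond orders sum to 2 (valence 4) → 2 H
  atom 6: C, bond orders sum to 2 (valence 4) → 2 H
  atom 7: C with explicit H count 2
  atom 8: N, bond orders sum to 1 (valence 3) → 2 H
Total hydrogens: 12.

12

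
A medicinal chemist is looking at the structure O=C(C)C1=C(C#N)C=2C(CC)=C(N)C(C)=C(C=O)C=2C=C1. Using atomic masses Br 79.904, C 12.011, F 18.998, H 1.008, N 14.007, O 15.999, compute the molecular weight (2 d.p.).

280.33 g/mol

First, the molecular formula is C17H16N2O2 (counting implicit H from valence).
  C: 17 × 12.011 = 204.187
  H: 16 × 1.008 = 16.128
  N: 2 × 14.007 = 28.014
  O: 2 × 15.999 = 31.998
Sum: 17×12.011 + 16×1.008 + 2×14.007 + 2×15.999 = 280.327 → 280.33 g/mol.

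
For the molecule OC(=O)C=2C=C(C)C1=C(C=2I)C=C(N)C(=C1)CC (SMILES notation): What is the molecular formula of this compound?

C14H14INO2

Walk through each heavy atom and fill implicit hydrogens from standard valence (C 4, N 3, O 2, S 2, halogen 1):
  atom 1: O, bond orders sum to 1 (valence 2) → 1 H
  atom 2: C, bond orders sum to 4 (valence 4) → 0 H
  atom 3: O, bond orders sum to 2 (valence 2) → 0 H
  atom 4: C, bond orders sum to 4 (valence 4) → 0 H
  atom 5: C, bond orders sum to 3 (valence 4) → 1 H
  atom 6: C, bond orders sum to 4 (valence 4) → 0 H
  atom 7: C, bond orders sum to 1 (valence 4) → 3 H
  atom 8: C, bond orders sum to 4 (valence 4) → 0 H
  atom 9: C, bond orders sum to 4 (valence 4) → 0 H
  atom 10: C, bond orders sum to 4 (valence 4) → 0 H
  atom 11: I (halogen, monovalent) → 0 H
  atom 12: C, bond orders sum to 3 (valence 4) → 1 H
  atom 13: C, bond orders sum to 4 (valence 4) → 0 H
  atom 14: N, bond orders sum to 1 (valence 3) → 2 H
  atom 15: C, bond orders sum to 4 (valence 4) → 0 H
  atom 16: C, bond orders sum to 3 (valence 4) → 1 H
  atom 17: C, bond orders sum to 2 (valence 4) → 2 H
  atom 18: C, bond orders sum to 1 (valence 4) → 3 H
Totals → C:14, H:14, I:1, N:1, O:2.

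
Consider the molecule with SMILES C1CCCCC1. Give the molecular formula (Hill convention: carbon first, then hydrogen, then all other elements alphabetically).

C6H12

Walk through each heavy atom and fill implicit hydrogens from standard valence (C 4, N 3, O 2, S 2, halogen 1):
  atom 1: C, bond orders sum to 2 (valence 4) → 2 H
  atom 2: C, bond orders sum to 2 (valence 4) → 2 H
  atom 3: C, bond orders sum to 2 (valence 4) → 2 H
  atom 4: C, bond orders sum to 2 (valence 4) → 2 H
  atom 5: C, bond orders sum to 2 (valence 4) → 2 H
  atom 6: C, bond orders sum to 2 (valence 4) → 2 H
Totals → C:6, H:12.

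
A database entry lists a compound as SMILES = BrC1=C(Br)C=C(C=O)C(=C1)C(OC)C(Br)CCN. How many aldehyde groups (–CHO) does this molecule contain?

The aldehyde motif appears at heavy-atom position 7 in the SMILES.
Other groups present: 1 ether, 1 primary amine.
Aldehyde count: 1.

1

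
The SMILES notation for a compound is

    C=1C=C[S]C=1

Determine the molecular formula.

Walk through each heavy atom and fill implicit hydrogens from standard valence (C 4, N 3, O 2, S 2, halogen 1):
  atom 1: C, bond orders sum to 3 (valence 4) → 1 H
  atom 2: C, bond orders sum to 3 (valence 4) → 1 H
  atom 3: C, bond orders sum to 3 (valence 4) → 1 H
  atom 4: S with explicit H count 0
  atom 5: C, bond orders sum to 3 (valence 4) → 1 H
Totals → C:4, H:4, S:1.

C4H4S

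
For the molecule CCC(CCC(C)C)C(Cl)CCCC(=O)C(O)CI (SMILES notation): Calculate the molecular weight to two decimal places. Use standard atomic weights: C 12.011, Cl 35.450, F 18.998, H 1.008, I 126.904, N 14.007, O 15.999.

First, the molecular formula is C15H28ClIO2 (counting implicit H from valence).
  C: 15 × 12.011 = 180.165
  Cl: 1 × 35.450 = 35.450
  H: 28 × 1.008 = 28.224
  I: 1 × 126.904 = 126.904
  O: 2 × 15.999 = 31.998
Sum: 15×12.011 + 1×35.450 + 28×1.008 + 1×126.904 + 2×15.999 = 402.741 → 402.74 g/mol.

402.74 g/mol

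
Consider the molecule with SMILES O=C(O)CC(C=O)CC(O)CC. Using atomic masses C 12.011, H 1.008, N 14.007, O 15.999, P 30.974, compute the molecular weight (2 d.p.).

First, the molecular formula is C8H14O4 (counting implicit H from valence).
  C: 8 × 12.011 = 96.088
  H: 14 × 1.008 = 14.112
  O: 4 × 15.999 = 63.996
Sum: 8×12.011 + 14×1.008 + 4×15.999 = 174.196 → 174.20 g/mol.

174.20 g/mol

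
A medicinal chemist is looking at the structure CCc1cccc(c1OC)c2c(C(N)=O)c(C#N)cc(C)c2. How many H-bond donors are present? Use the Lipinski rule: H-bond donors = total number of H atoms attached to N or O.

Donors: find every N or O and count the H atoms it carries.
  atom 9 (O): bond orders sum to 2 → 0 H
  atom 14 (N): bond orders sum to 1 → 2 H
  atom 15 (O): bond orders sum to 2 → 0 H
  atom 18 (N): bond orders sum to 3 → 0 H
Lipinski HBD = 2.

2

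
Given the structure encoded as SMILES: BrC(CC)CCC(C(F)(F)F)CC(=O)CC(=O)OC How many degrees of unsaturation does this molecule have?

Degree of unsaturation = (number of rings) + (number of π bonds).
Ring closures in the SMILES: 0.
π bonds: 2 double bonds (each 1 DoU) → 2 DoU from unsaturation.
Total DoU = 0 + 2 = 2.

2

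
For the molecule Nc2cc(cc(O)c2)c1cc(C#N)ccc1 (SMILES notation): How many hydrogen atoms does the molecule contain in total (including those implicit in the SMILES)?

10

Walk through each heavy atom and fill implicit hydrogens from standard valence (C 4, N 3, O 2, S 2, halogen 1); for lowercase aromatic atoms, an aromatic c carries 1 H when it has two neighbours and 0 H with three, and aromatic n carries 0 H:
  atom 1: N, bond orders sum to 1 (valence 3) → 2 H
  atom 2: aromatic c, 3 neighbours → 0 H
  atom 3: aromatic c, 2 neighbours → 1 H
  atom 4: aromatic c, 3 neighbours → 0 H
  atom 5: aromatic c, 2 neighbours → 1 H
  atom 6: aromatic c, 3 neighbours → 0 H
  atom 7: O, bond orders sum to 1 (valence 2) → 1 H
  atom 8: aromatic c, 2 neighbours → 1 H
  atom 9: aromatic c, 3 neighbours → 0 H
  atom 10: aromatic c, 2 neighbours → 1 H
  atom 11: aromatic c, 3 neighbours → 0 H
  atom 12: C, bond orders sum to 4 (valence 4) → 0 H
  atom 13: N, bond orders sum to 3 (valence 3) → 0 H
  atom 14: aromatic c, 2 neighbours → 1 H
  atom 15: aromatic c, 2 neighbours → 1 H
  atom 16: aromatic c, 2 neighbours → 1 H
Total hydrogens: 10.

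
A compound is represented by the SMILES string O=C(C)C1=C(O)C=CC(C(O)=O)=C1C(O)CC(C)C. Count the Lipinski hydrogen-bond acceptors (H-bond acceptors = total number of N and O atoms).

N atoms: 0; O atoms: 5.
Lipinski HBA = 0 + 5 = 5.

5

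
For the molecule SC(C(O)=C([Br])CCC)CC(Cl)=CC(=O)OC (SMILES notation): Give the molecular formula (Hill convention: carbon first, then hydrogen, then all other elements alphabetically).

C11H16BrClO3S

Walk through each heavy atom and fill implicit hydrogens from standard valence (C 4, N 3, O 2, S 2, halogen 1):
  atom 1: S, bond orders sum to 1 (valence 2) → 1 H
  atom 2: C, bond orders sum to 3 (valence 4) → 1 H
  atom 3: C, bond orders sum to 4 (valence 4) → 0 H
  atom 4: O, bond orders sum to 1 (valence 2) → 1 H
  atom 5: C, bond orders sum to 4 (valence 4) → 0 H
  atom 6: Br with explicit H count 0
  atom 7: C, bond orders sum to 2 (valence 4) → 2 H
  atom 8: C, bond orders sum to 2 (valence 4) → 2 H
  atom 9: C, bond orders sum to 1 (valence 4) → 3 H
  atom 10: C, bond orders sum to 2 (valence 4) → 2 H
  atom 11: C, bond orders sum to 4 (valence 4) → 0 H
  atom 12: Cl (halogen, monovalent) → 0 H
  atom 13: C, bond orders sum to 3 (valence 4) → 1 H
  atom 14: C, bond orders sum to 4 (valence 4) → 0 H
  atom 15: O, bond orders sum to 2 (valence 2) → 0 H
  atom 16: O, bond orders sum to 2 (valence 2) → 0 H
  atom 17: C, bond orders sum to 1 (valence 4) → 3 H
Totals → C:11, H:16, Br:1, Cl:1, O:3, S:1.
In Hill order: C11H16BrClO3S.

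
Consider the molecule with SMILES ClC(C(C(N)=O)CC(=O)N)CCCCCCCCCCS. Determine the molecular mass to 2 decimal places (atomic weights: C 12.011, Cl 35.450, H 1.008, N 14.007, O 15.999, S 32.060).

First, the molecular formula is C15H29ClN2O2S (counting implicit H from valence).
  C: 15 × 12.011 = 180.165
  Cl: 1 × 35.450 = 35.450
  H: 29 × 1.008 = 29.232
  N: 2 × 14.007 = 28.014
  O: 2 × 15.999 = 31.998
  S: 1 × 32.060 = 32.060
Sum: 15×12.011 + 1×35.450 + 29×1.008 + 2×14.007 + 2×15.999 + 1×32.060 = 336.919 → 336.92 g/mol.

336.92 g/mol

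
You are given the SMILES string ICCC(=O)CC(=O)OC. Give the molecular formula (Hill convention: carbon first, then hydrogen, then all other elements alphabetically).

C6H9IO3

Walk through each heavy atom and fill implicit hydrogens from standard valence (C 4, N 3, O 2, S 2, halogen 1):
  atom 1: I (halogen, monovalent) → 0 H
  atom 2: C, bond orders sum to 2 (valence 4) → 2 H
  atom 3: C, bond orders sum to 2 (valence 4) → 2 H
  atom 4: C, bond orders sum to 4 (valence 4) → 0 H
  atom 5: O, bond orders sum to 2 (valence 2) → 0 H
  atom 6: C, bond orders sum to 2 (valence 4) → 2 H
  atom 7: C, bond orders sum to 4 (valence 4) → 0 H
  atom 8: O, bond orders sum to 2 (valence 2) → 0 H
  atom 9: O, bond orders sum to 2 (valence 2) → 0 H
  atom 10: C, bond orders sum to 1 (valence 4) → 3 H
Totals → C:6, H:9, I:1, O:3.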